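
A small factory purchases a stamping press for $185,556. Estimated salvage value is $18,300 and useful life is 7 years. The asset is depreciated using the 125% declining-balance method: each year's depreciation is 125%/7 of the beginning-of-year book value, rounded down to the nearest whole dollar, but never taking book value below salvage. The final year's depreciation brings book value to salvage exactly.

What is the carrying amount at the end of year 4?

Depreciable base = $185,556 − $18,300 = $167,256.
Year 1: ⌊$185,556 × 125%/7⌋ = $33,135. Book value $152,421.
Year 2: ⌊$152,421 × 125%/7⌋ = $27,218. Book value $125,203.
Year 3: ⌊$125,203 × 125%/7⌋ = $22,357. Book value $102,846.
Year 4: ⌊$102,846 × 125%/7⌋ = $18,365. Book value $84,481.

$84,481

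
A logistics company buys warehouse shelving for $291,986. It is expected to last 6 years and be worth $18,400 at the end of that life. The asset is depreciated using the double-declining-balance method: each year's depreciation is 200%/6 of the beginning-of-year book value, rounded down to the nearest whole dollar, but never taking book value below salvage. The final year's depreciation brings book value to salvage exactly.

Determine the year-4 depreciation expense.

Depreciable base = $291,986 − $18,400 = $273,586.
Year 1: ⌊$291,986 × 200%/6⌋ = $97,328. Book value $194,658.
Year 2: ⌊$194,658 × 200%/6⌋ = $64,886. Book value $129,772.
Year 3: ⌊$129,772 × 200%/6⌋ = $43,257. Book value $86,515.
Year 4: ⌊$86,515 × 200%/6⌋ = $28,838. Book value $57,677.

$28,838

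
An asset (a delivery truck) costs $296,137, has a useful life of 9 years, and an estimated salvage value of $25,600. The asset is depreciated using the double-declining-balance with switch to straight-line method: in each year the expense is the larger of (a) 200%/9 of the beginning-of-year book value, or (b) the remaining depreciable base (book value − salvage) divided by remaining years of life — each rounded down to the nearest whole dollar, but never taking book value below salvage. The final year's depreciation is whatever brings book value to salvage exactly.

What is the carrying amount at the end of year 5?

$84,290

Depreciable base = $296,137 − $25,600 = $270,537.
Year 1: DB = ⌊$296,137 × 200%/9⌋ = $65,808; SL = ⌊$270,537/9⌋ = $30,059 → take DB $65,808. Book value $230,329.
Year 2: DB = ⌊$230,329 × 200%/9⌋ = $51,184; SL = ⌊$204,729/8⌋ = $25,591 → take DB $51,184. Book value $179,145.
Year 3: DB = ⌊$179,145 × 200%/9⌋ = $39,810; SL = ⌊$153,545/7⌋ = $21,935 → take DB $39,810. Book value $139,335.
Year 4: DB = ⌊$139,335 × 200%/9⌋ = $30,963; SL = ⌊$113,735/6⌋ = $18,955 → take DB $30,963. Book value $108,372.
Year 5: DB = ⌊$108,372 × 200%/9⌋ = $24,082; SL = ⌊$82,772/5⌋ = $16,554 → take DB $24,082. Book value $84,290.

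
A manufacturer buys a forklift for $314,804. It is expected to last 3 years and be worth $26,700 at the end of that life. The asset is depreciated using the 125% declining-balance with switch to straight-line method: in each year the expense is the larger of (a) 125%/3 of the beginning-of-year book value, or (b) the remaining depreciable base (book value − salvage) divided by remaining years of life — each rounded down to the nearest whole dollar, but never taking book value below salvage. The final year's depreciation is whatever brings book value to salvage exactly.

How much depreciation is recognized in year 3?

$78,468

Depreciable base = $314,804 − $26,700 = $288,104.
Year 1: DB = ⌊$314,804 × 125%/3⌋ = $131,168; SL = ⌊$288,104/3⌋ = $96,034 → take DB $131,168. Book value $183,636.
Year 2: DB = ⌊$183,636 × 125%/3⌋ = $76,515; SL = ⌊$156,936/2⌋ = $78,468 → take SL $78,468. Book value $105,168.
Year 3 (final): $105,168 − $26,700 = $78,468. Book value $26,700.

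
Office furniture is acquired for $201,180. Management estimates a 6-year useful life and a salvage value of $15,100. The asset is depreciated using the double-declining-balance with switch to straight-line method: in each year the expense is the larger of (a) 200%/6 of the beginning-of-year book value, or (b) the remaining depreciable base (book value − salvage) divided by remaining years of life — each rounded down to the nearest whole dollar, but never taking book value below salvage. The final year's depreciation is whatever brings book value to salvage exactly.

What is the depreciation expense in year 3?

$29,804

Depreciable base = $201,180 − $15,100 = $186,080.
Year 1: DB = ⌊$201,180 × 200%/6⌋ = $67,060; SL = ⌊$186,080/6⌋ = $31,013 → take DB $67,060. Book value $134,120.
Year 2: DB = ⌊$134,120 × 200%/6⌋ = $44,706; SL = ⌊$119,020/5⌋ = $23,804 → take DB $44,706. Book value $89,414.
Year 3: DB = ⌊$89,414 × 200%/6⌋ = $29,804; SL = ⌊$74,314/4⌋ = $18,578 → take DB $29,804. Book value $59,610.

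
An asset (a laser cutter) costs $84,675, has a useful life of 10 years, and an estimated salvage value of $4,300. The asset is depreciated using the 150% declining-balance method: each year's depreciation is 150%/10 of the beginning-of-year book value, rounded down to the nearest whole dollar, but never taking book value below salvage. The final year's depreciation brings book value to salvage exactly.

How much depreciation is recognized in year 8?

Depreciable base = $84,675 − $4,300 = $80,375.
Year 1: ⌊$84,675 × 150%/10⌋ = $12,701. Book value $71,974.
Year 2: ⌊$71,974 × 150%/10⌋ = $10,796. Book value $61,178.
Year 3: ⌊$61,178 × 150%/10⌋ = $9,176. Book value $52,002.
Year 4: ⌊$52,002 × 150%/10⌋ = $7,800. Book value $44,202.
Year 5: ⌊$44,202 × 150%/10⌋ = $6,630. Book value $37,572.
Year 6: ⌊$37,572 × 150%/10⌋ = $5,635. Book value $31,937.
Year 7: ⌊$31,937 × 150%/10⌋ = $4,790. Book value $27,147.
Year 8: ⌊$27,147 × 150%/10⌋ = $4,072. Book value $23,075.

$4,072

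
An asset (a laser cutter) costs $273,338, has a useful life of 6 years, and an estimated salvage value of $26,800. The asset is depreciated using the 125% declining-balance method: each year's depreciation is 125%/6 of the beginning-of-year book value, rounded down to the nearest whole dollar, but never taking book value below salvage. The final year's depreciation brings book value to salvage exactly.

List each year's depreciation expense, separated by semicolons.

$56,945; $45,081; $35,690; $28,254; $22,368; $58,200

Depreciable base = $273,338 − $26,800 = $246,538.
Year 1: ⌊$273,338 × 125%/6⌋ = $56,945. Book value $216,393.
Year 2: ⌊$216,393 × 125%/6⌋ = $45,081. Book value $171,312.
Year 3: ⌊$171,312 × 125%/6⌋ = $35,690. Book value $135,622.
Year 4: ⌊$135,622 × 125%/6⌋ = $28,254. Book value $107,368.
Year 5: ⌊$107,368 × 125%/6⌋ = $22,368. Book value $85,000.
Year 6 (final): $85,000 − $26,800 = $58,200. Book value $26,800.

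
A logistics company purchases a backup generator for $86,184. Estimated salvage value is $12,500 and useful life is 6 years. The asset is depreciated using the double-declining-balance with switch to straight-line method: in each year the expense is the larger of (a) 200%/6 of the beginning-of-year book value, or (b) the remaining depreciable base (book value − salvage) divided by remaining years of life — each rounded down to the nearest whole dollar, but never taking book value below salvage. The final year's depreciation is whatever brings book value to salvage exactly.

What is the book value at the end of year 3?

Depreciable base = $86,184 − $12,500 = $73,684.
Year 1: DB = ⌊$86,184 × 200%/6⌋ = $28,728; SL = ⌊$73,684/6⌋ = $12,280 → take DB $28,728. Book value $57,456.
Year 2: DB = ⌊$57,456 × 200%/6⌋ = $19,152; SL = ⌊$44,956/5⌋ = $8,991 → take DB $19,152. Book value $38,304.
Year 3: DB = ⌊$38,304 × 200%/6⌋ = $12,768; SL = ⌊$25,804/4⌋ = $6,451 → take DB $12,768. Book value $25,536.

$25,536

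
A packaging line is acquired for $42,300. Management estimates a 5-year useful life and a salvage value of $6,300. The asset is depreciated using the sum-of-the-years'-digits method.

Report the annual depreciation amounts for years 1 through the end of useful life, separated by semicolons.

Depreciable base = $42,300 − $6,300 = $36,000.
Sum of the years' digits = 5+4+3+2+1 = 15.
Year 1: $36,000 × 5/15 = $12,000. Book value $30,300.
Year 2: $36,000 × 4/15 = $9,600. Book value $20,700.
Year 3: $36,000 × 3/15 = $7,200. Book value $13,500.
Year 4: $36,000 × 2/15 = $4,800. Book value $8,700.
Year 5: $36,000 × 1/15 = $2,400. Book value $6,300.

$12,000; $9,600; $7,200; $4,800; $2,400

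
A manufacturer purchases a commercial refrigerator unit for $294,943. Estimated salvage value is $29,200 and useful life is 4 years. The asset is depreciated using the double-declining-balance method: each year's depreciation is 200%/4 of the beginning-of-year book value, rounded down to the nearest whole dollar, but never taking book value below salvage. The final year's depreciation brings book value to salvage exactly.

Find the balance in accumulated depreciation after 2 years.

Depreciable base = $294,943 − $29,200 = $265,743.
Year 1: ⌊$294,943 × 200%/4⌋ = $147,471. Book value $147,472.
Year 2: ⌊$147,472 × 200%/4⌋ = $73,736. Book value $73,736.
Accumulated through year 2 = $294,943 − $73,736 = $221,207.

$221,207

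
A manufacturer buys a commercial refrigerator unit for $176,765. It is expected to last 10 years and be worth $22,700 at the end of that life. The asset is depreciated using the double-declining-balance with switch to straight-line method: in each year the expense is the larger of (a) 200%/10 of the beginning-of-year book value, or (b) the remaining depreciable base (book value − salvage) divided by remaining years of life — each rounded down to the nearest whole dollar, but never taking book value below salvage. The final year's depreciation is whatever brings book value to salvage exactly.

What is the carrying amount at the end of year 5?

Depreciable base = $176,765 − $22,700 = $154,065.
Year 1: DB = ⌊$176,765 × 200%/10⌋ = $35,353; SL = ⌊$154,065/10⌋ = $15,406 → take DB $35,353. Book value $141,412.
Year 2: DB = ⌊$141,412 × 200%/10⌋ = $28,282; SL = ⌊$118,712/9⌋ = $13,190 → take DB $28,282. Book value $113,130.
Year 3: DB = ⌊$113,130 × 200%/10⌋ = $22,626; SL = ⌊$90,430/8⌋ = $11,303 → take DB $22,626. Book value $90,504.
Year 4: DB = ⌊$90,504 × 200%/10⌋ = $18,100; SL = ⌊$67,804/7⌋ = $9,686 → take DB $18,100. Book value $72,404.
Year 5: DB = ⌊$72,404 × 200%/10⌋ = $14,480; SL = ⌊$49,704/6⌋ = $8,284 → take DB $14,480. Book value $57,924.

$57,924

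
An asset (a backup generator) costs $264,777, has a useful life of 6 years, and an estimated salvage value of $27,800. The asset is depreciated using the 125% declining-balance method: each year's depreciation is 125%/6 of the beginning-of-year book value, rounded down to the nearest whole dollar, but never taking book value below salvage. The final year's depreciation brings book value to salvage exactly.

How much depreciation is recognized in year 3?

Depreciable base = $264,777 − $27,800 = $236,977.
Year 1: ⌊$264,777 × 125%/6⌋ = $55,161. Book value $209,616.
Year 2: ⌊$209,616 × 125%/6⌋ = $43,670. Book value $165,946.
Year 3: ⌊$165,946 × 125%/6⌋ = $34,572. Book value $131,374.

$34,572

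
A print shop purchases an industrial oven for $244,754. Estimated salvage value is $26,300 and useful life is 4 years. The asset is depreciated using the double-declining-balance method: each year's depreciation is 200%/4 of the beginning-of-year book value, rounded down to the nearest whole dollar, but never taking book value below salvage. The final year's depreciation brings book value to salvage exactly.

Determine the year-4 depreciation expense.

Depreciable base = $244,754 − $26,300 = $218,454.
Year 1: ⌊$244,754 × 200%/4⌋ = $122,377. Book value $122,377.
Year 2: ⌊$122,377 × 200%/4⌋ = $61,188. Book value $61,189.
Year 3: ⌊$61,189 × 200%/4⌋ = $30,594. Book value $30,595.
Year 4 (final): $30,595 − $26,300 = $4,295. Book value $26,300.

$4,295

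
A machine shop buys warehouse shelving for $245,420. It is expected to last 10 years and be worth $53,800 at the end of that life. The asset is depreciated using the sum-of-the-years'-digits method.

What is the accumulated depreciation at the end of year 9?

$188,136

Depreciable base = $245,420 − $53,800 = $191,620.
Sum of the years' digits = 10+9+8+7+6+5+4+3+2+1 = 55.
Year 1: $191,620 × 10/55 = $34,840. Book value $210,580.
Year 2: $191,620 × 9/55 = $31,356. Book value $179,224.
Year 3: $191,620 × 8/55 = $27,872. Book value $151,352.
Year 4: $191,620 × 7/55 = $24,388. Book value $126,964.
Year 5: $191,620 × 6/55 = $20,904. Book value $106,060.
Year 6: $191,620 × 5/55 = $17,420. Book value $88,640.
Year 7: $191,620 × 4/55 = $13,936. Book value $74,704.
Year 8: $191,620 × 3/55 = $10,452. Book value $64,252.
Year 9: $191,620 × 2/55 = $6,968. Book value $57,284.
Accumulated through year 9 = $245,420 − $57,284 = $188,136.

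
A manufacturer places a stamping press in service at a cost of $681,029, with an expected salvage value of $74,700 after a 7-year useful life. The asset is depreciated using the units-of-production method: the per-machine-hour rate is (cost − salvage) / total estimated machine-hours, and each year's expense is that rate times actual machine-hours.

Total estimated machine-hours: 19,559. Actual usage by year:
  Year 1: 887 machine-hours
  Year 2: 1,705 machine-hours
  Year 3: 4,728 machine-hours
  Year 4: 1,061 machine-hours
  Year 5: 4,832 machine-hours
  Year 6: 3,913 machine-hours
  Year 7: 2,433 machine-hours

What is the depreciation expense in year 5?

$149,792

Depreciable base = $681,029 − $74,700 = $606,329.
Rate = $606,329 / 19,559 machine-hours = $31 per machine-hour.
Year 1: 887 × $31 = $27,497. Book value $653,532.
Year 2: 1,705 × $31 = $52,855. Book value $600,677.
Year 3: 4,728 × $31 = $146,568. Book value $454,109.
Year 4: 1,061 × $31 = $32,891. Book value $421,218.
Year 5: 4,832 × $31 = $149,792. Book value $271,426.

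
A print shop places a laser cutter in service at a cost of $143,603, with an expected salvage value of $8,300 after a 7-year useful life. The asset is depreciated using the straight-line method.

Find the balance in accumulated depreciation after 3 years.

Depreciable base = $143,603 − $8,300 = $135,303.
Annual expense = $135,303 / 7 = $19,329.
End of year 1: book value $124,274.
End of year 2: book value $104,945.
End of year 3: book value $85,616.
Accumulated through year 3 = $143,603 − $85,616 = $57,987.

$57,987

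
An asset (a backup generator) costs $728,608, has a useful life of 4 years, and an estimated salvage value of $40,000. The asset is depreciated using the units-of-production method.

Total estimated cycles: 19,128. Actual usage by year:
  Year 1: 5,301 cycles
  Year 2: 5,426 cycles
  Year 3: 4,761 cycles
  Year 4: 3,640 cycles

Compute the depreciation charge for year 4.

Depreciable base = $728,608 − $40,000 = $688,608.
Rate = $688,608 / 19,128 cycles = $36 per cycle.
Year 1: 5,301 × $36 = $190,836. Book value $537,772.
Year 2: 5,426 × $36 = $195,336. Book value $342,436.
Year 3: 4,761 × $36 = $171,396. Book value $171,040.
Year 4: 3,640 × $36 = $131,040. Book value $40,000.

$131,040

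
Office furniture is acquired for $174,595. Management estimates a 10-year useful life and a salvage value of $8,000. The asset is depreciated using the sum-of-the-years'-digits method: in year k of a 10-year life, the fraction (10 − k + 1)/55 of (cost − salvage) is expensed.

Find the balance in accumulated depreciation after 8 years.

$157,508

Depreciable base = $174,595 − $8,000 = $166,595.
Sum of the years' digits = 10+9+8+7+6+5+4+3+2+1 = 55.
Year 1: $166,595 × 10/55 = $30,290. Book value $144,305.
Year 2: $166,595 × 9/55 = $27,261. Book value $117,044.
Year 3: $166,595 × 8/55 = $24,232. Book value $92,812.
Year 4: $166,595 × 7/55 = $21,203. Book value $71,609.
Year 5: $166,595 × 6/55 = $18,174. Book value $53,435.
Year 6: $166,595 × 5/55 = $15,145. Book value $38,290.
Year 7: $166,595 × 4/55 = $12,116. Book value $26,174.
Year 8: $166,595 × 3/55 = $9,087. Book value $17,087.
Accumulated through year 8 = $174,595 − $17,087 = $157,508.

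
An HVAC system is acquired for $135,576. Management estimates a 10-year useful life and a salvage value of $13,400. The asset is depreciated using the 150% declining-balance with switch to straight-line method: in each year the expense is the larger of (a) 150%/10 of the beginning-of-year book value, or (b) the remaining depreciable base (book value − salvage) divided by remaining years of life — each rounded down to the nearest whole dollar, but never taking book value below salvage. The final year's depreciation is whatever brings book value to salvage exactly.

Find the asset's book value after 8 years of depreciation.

Depreciable base = $135,576 − $13,400 = $122,176.
Year 1: DB = ⌊$135,576 × 150%/10⌋ = $20,336; SL = ⌊$122,176/10⌋ = $12,217 → take DB $20,336. Book value $115,240.
Year 2: DB = ⌊$115,240 × 150%/10⌋ = $17,286; SL = ⌊$101,840/9⌋ = $11,315 → take DB $17,286. Book value $97,954.
Year 3: DB = ⌊$97,954 × 150%/10⌋ = $14,693; SL = ⌊$84,554/8⌋ = $10,569 → take DB $14,693. Book value $83,261.
Year 4: DB = ⌊$83,261 × 150%/10⌋ = $12,489; SL = ⌊$69,861/7⌋ = $9,980 → take DB $12,489. Book value $70,772.
Year 5: DB = ⌊$70,772 × 150%/10⌋ = $10,615; SL = ⌊$57,372/6⌋ = $9,562 → take DB $10,615. Book value $60,157.
Year 6: DB = ⌊$60,157 × 150%/10⌋ = $9,023; SL = ⌊$46,757/5⌋ = $9,351 → take SL $9,351. Book value $50,806.
Year 7: DB = ⌊$50,806 × 150%/10⌋ = $7,620; SL = ⌊$37,406/4⌋ = $9,351 → take SL $9,351. Book value $41,455.
Year 8: DB = ⌊$41,455 × 150%/10⌋ = $6,218; SL = ⌊$28,055/3⌋ = $9,351 → take SL $9,351. Book value $32,104.

$32,104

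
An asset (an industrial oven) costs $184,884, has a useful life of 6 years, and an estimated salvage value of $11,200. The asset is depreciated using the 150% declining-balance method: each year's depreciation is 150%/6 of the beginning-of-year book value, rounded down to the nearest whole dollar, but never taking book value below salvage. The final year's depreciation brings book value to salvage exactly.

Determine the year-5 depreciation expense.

Depreciable base = $184,884 − $11,200 = $173,684.
Year 1: ⌊$184,884 × 150%/6⌋ = $46,221. Book value $138,663.
Year 2: ⌊$138,663 × 150%/6⌋ = $34,665. Book value $103,998.
Year 3: ⌊$103,998 × 150%/6⌋ = $25,999. Book value $77,999.
Year 4: ⌊$77,999 × 150%/6⌋ = $19,499. Book value $58,500.
Year 5: ⌊$58,500 × 150%/6⌋ = $14,625. Book value $43,875.

$14,625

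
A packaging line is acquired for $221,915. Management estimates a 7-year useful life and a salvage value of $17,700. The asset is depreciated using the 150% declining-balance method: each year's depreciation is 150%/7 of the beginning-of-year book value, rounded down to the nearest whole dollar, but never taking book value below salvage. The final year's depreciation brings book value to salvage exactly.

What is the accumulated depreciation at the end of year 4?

Depreciable base = $221,915 − $17,700 = $204,215.
Year 1: ⌊$221,915 × 150%/7⌋ = $47,553. Book value $174,362.
Year 2: ⌊$174,362 × 150%/7⌋ = $37,363. Book value $136,999.
Year 3: ⌊$136,999 × 150%/7⌋ = $29,356. Book value $107,643.
Year 4: ⌊$107,643 × 150%/7⌋ = $23,066. Book value $84,577.
Accumulated through year 4 = $221,915 − $84,577 = $137,338.

$137,338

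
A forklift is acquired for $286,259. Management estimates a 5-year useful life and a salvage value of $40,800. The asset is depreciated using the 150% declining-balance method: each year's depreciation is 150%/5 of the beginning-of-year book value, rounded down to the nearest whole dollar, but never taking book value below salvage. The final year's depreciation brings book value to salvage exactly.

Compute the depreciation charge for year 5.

$27,932

Depreciable base = $286,259 − $40,800 = $245,459.
Year 1: ⌊$286,259 × 150%/5⌋ = $85,877. Book value $200,382.
Year 2: ⌊$200,382 × 150%/5⌋ = $60,114. Book value $140,268.
Year 3: ⌊$140,268 × 150%/5⌋ = $42,080. Book value $98,188.
Year 4: ⌊$98,188 × 150%/5⌋ = $29,456. Book value $68,732.
Year 5 (final): $68,732 − $40,800 = $27,932. Book value $40,800.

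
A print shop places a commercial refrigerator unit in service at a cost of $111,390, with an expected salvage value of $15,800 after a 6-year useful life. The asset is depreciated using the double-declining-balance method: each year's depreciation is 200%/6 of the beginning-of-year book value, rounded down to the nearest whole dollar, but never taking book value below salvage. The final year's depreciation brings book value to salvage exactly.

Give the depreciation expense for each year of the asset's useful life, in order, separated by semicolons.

$37,130; $24,753; $16,502; $11,001; $6,204; $0

Depreciable base = $111,390 − $15,800 = $95,590.
Year 1: ⌊$111,390 × 200%/6⌋ = $37,130. Book value $74,260.
Year 2: ⌊$74,260 × 200%/6⌋ = $24,753. Book value $49,507.
Year 3: ⌊$49,507 × 200%/6⌋ = $16,502. Book value $33,005.
Year 4: ⌊$33,005 × 200%/6⌋ = $11,001. Book value $22,004.
Year 5: ⌊$22,004 × 200%/6⌋ = $7,334, capped at $6,204. Book value $15,800.
Year 6 (final): $15,800 − $15,800 = $0. Book value $15,800.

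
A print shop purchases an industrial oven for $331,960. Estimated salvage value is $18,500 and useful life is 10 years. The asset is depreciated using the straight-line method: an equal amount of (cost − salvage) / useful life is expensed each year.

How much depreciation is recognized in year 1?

Depreciable base = $331,960 − $18,500 = $313,460.
Annual expense = $313,460 / 10 = $31,346.

$31,346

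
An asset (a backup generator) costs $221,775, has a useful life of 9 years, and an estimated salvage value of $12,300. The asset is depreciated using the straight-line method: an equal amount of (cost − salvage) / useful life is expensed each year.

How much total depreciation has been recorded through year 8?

$186,200

Depreciable base = $221,775 − $12,300 = $209,475.
Annual expense = $209,475 / 9 = $23,275.
End of year 1: book value $198,500.
End of year 2: book value $175,225.
End of year 3: book value $151,950.
End of year 4: book value $128,675.
End of year 5: book value $105,400.
End of year 6: book value $82,125.
End of year 7: book value $58,850.
End of year 8: book value $35,575.
Accumulated through year 8 = $221,775 − $35,575 = $186,200.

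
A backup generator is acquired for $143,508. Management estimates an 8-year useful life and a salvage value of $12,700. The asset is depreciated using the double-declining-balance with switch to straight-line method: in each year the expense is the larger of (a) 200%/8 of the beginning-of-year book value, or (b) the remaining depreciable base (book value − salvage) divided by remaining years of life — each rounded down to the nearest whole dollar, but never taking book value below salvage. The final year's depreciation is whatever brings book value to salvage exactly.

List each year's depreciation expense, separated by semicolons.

$35,877; $26,907; $20,181; $15,135; $11,352; $8,514; $6,421; $6,421

Depreciable base = $143,508 − $12,700 = $130,808.
Year 1: DB = ⌊$143,508 × 200%/8⌋ = $35,877; SL = ⌊$130,808/8⌋ = $16,351 → take DB $35,877. Book value $107,631.
Year 2: DB = ⌊$107,631 × 200%/8⌋ = $26,907; SL = ⌊$94,931/7⌋ = $13,561 → take DB $26,907. Book value $80,724.
Year 3: DB = ⌊$80,724 × 200%/8⌋ = $20,181; SL = ⌊$68,024/6⌋ = $11,337 → take DB $20,181. Book value $60,543.
Year 4: DB = ⌊$60,543 × 200%/8⌋ = $15,135; SL = ⌊$47,843/5⌋ = $9,568 → take DB $15,135. Book value $45,408.
Year 5: DB = ⌊$45,408 × 200%/8⌋ = $11,352; SL = ⌊$32,708/4⌋ = $8,177 → take DB $11,352. Book value $34,056.
Year 6: DB = ⌊$34,056 × 200%/8⌋ = $8,514; SL = ⌊$21,356/3⌋ = $7,118 → take DB $8,514. Book value $25,542.
Year 7: DB = ⌊$25,542 × 200%/8⌋ = $6,385; SL = ⌊$12,842/2⌋ = $6,421 → take SL $6,421. Book value $19,121.
Year 8 (final): $19,121 − $12,700 = $6,421. Book value $12,700.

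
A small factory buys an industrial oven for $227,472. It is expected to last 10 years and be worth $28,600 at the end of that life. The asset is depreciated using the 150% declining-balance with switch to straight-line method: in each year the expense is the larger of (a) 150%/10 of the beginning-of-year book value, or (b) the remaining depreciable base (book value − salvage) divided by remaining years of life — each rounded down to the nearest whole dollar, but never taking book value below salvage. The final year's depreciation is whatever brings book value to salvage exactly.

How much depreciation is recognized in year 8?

Depreciable base = $227,472 − $28,600 = $198,872.
Year 1: DB = ⌊$227,472 × 150%/10⌋ = $34,120; SL = ⌊$198,872/10⌋ = $19,887 → take DB $34,120. Book value $193,352.
Year 2: DB = ⌊$193,352 × 150%/10⌋ = $29,002; SL = ⌊$164,752/9⌋ = $18,305 → take DB $29,002. Book value $164,350.
Year 3: DB = ⌊$164,350 × 150%/10⌋ = $24,652; SL = ⌊$135,750/8⌋ = $16,968 → take DB $24,652. Book value $139,698.
Year 4: DB = ⌊$139,698 × 150%/10⌋ = $20,954; SL = ⌊$111,098/7⌋ = $15,871 → take DB $20,954. Book value $118,744.
Year 5: DB = ⌊$118,744 × 150%/10⌋ = $17,811; SL = ⌊$90,144/6⌋ = $15,024 → take DB $17,811. Book value $100,933.
Year 6: DB = ⌊$100,933 × 150%/10⌋ = $15,139; SL = ⌊$72,333/5⌋ = $14,466 → take DB $15,139. Book value $85,794.
Year 7: DB = ⌊$85,794 × 150%/10⌋ = $12,869; SL = ⌊$57,194/4⌋ = $14,298 → take SL $14,298. Book value $71,496.
Year 8: DB = ⌊$71,496 × 150%/10⌋ = $10,724; SL = ⌊$42,896/3⌋ = $14,298 → take SL $14,298. Book value $57,198.

$14,298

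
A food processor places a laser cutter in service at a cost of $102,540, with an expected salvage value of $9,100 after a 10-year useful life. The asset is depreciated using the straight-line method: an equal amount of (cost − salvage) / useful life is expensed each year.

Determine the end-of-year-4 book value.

Depreciable base = $102,540 − $9,100 = $93,440.
Annual expense = $93,440 / 10 = $9,344.
End of year 1: book value $93,196.
End of year 2: book value $83,852.
End of year 3: book value $74,508.
End of year 4: book value $65,164.

$65,164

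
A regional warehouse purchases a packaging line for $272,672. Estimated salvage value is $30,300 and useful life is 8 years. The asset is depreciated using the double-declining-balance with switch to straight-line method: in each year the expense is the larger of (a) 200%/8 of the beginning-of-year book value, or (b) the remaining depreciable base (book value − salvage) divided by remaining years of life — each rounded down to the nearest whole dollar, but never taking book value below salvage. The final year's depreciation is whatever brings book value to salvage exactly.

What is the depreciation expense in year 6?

$16,176

Depreciable base = $272,672 − $30,300 = $242,372.
Year 1: DB = ⌊$272,672 × 200%/8⌋ = $68,168; SL = ⌊$242,372/8⌋ = $30,296 → take DB $68,168. Book value $204,504.
Year 2: DB = ⌊$204,504 × 200%/8⌋ = $51,126; SL = ⌊$174,204/7⌋ = $24,886 → take DB $51,126. Book value $153,378.
Year 3: DB = ⌊$153,378 × 200%/8⌋ = $38,344; SL = ⌊$123,078/6⌋ = $20,513 → take DB $38,344. Book value $115,034.
Year 4: DB = ⌊$115,034 × 200%/8⌋ = $28,758; SL = ⌊$84,734/5⌋ = $16,946 → take DB $28,758. Book value $86,276.
Year 5: DB = ⌊$86,276 × 200%/8⌋ = $21,569; SL = ⌊$55,976/4⌋ = $13,994 → take DB $21,569. Book value $64,707.
Year 6: DB = ⌊$64,707 × 200%/8⌋ = $16,176; SL = ⌊$34,407/3⌋ = $11,469 → take DB $16,176. Book value $48,531.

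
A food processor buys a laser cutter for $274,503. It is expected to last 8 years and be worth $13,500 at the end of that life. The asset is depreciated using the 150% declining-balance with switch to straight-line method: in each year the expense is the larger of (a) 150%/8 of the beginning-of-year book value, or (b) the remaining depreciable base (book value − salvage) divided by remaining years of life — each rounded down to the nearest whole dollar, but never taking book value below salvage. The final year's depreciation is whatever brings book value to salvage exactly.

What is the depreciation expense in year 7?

Depreciable base = $274,503 − $13,500 = $261,003.
Year 1: DB = ⌊$274,503 × 150%/8⌋ = $51,469; SL = ⌊$261,003/8⌋ = $32,625 → take DB $51,469. Book value $223,034.
Year 2: DB = ⌊$223,034 × 150%/8⌋ = $41,818; SL = ⌊$209,534/7⌋ = $29,933 → take DB $41,818. Book value $181,216.
Year 3: DB = ⌊$181,216 × 150%/8⌋ = $33,978; SL = ⌊$167,716/6⌋ = $27,952 → take DB $33,978. Book value $147,238.
Year 4: DB = ⌊$147,238 × 150%/8⌋ = $27,607; SL = ⌊$133,738/5⌋ = $26,747 → take DB $27,607. Book value $119,631.
Year 5: DB = ⌊$119,631 × 150%/8⌋ = $22,430; SL = ⌊$106,131/4⌋ = $26,532 → take SL $26,532. Book value $93,099.
Year 6: DB = ⌊$93,099 × 150%/8⌋ = $17,456; SL = ⌊$79,599/3⌋ = $26,533 → take SL $26,533. Book value $66,566.
Year 7: DB = ⌊$66,566 × 150%/8⌋ = $12,481; SL = ⌊$53,066/2⌋ = $26,533 → take SL $26,533. Book value $40,033.

$26,533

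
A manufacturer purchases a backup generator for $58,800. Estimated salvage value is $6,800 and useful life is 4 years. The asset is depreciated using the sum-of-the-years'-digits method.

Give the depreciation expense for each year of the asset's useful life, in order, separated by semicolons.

$20,800; $15,600; $10,400; $5,200

Depreciable base = $58,800 − $6,800 = $52,000.
Sum of the years' digits = 4+3+2+1 = 10.
Year 1: $52,000 × 4/10 = $20,800. Book value $38,000.
Year 2: $52,000 × 3/10 = $15,600. Book value $22,400.
Year 3: $52,000 × 2/10 = $10,400. Book value $12,000.
Year 4: $52,000 × 1/10 = $5,200. Book value $6,800.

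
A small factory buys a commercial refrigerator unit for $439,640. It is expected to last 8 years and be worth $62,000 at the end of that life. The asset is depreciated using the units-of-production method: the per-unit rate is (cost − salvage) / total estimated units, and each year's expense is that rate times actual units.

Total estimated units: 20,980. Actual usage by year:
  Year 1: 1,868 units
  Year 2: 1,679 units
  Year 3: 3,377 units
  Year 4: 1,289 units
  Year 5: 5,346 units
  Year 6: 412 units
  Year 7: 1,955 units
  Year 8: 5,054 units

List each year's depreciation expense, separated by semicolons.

$33,624; $30,222; $60,786; $23,202; $96,228; $7,416; $35,190; $90,972

Depreciable base = $439,640 − $62,000 = $377,640.
Rate = $377,640 / 20,980 units = $18 per unit.
Year 1: 1,868 × $18 = $33,624. Book value $406,016.
Year 2: 1,679 × $18 = $30,222. Book value $375,794.
Year 3: 3,377 × $18 = $60,786. Book value $315,008.
Year 4: 1,289 × $18 = $23,202. Book value $291,806.
Year 5: 5,346 × $18 = $96,228. Book value $195,578.
Year 6: 412 × $18 = $7,416. Book value $188,162.
Year 7: 1,955 × $18 = $35,190. Book value $152,972.
Year 8: 5,054 × $18 = $90,972. Book value $62,000.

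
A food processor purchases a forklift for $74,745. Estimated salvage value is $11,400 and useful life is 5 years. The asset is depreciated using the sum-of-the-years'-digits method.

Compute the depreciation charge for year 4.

Depreciable base = $74,745 − $11,400 = $63,345.
Sum of the years' digits = 5+4+3+2+1 = 15.
Year 1: $63,345 × 5/15 = $21,115. Book value $53,630.
Year 2: $63,345 × 4/15 = $16,892. Book value $36,738.
Year 3: $63,345 × 3/15 = $12,669. Book value $24,069.
Year 4: $63,345 × 2/15 = $8,446. Book value $15,623.

$8,446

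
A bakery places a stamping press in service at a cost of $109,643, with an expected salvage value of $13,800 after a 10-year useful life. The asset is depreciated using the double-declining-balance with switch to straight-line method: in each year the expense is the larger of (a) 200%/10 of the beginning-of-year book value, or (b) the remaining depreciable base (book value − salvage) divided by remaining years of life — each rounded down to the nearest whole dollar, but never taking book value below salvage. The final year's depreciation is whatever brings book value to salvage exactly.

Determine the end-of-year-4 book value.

$44,911

Depreciable base = $109,643 − $13,800 = $95,843.
Year 1: DB = ⌊$109,643 × 200%/10⌋ = $21,928; SL = ⌊$95,843/10⌋ = $9,584 → take DB $21,928. Book value $87,715.
Year 2: DB = ⌊$87,715 × 200%/10⌋ = $17,543; SL = ⌊$73,915/9⌋ = $8,212 → take DB $17,543. Book value $70,172.
Year 3: DB = ⌊$70,172 × 200%/10⌋ = $14,034; SL = ⌊$56,372/8⌋ = $7,046 → take DB $14,034. Book value $56,138.
Year 4: DB = ⌊$56,138 × 200%/10⌋ = $11,227; SL = ⌊$42,338/7⌋ = $6,048 → take DB $11,227. Book value $44,911.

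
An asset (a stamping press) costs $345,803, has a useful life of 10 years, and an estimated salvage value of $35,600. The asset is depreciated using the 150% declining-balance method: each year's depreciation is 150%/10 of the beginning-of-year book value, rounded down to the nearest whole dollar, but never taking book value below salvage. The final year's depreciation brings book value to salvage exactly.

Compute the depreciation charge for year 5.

Depreciable base = $345,803 − $35,600 = $310,203.
Year 1: ⌊$345,803 × 150%/10⌋ = $51,870. Book value $293,933.
Year 2: ⌊$293,933 × 150%/10⌋ = $44,089. Book value $249,844.
Year 3: ⌊$249,844 × 150%/10⌋ = $37,476. Book value $212,368.
Year 4: ⌊$212,368 × 150%/10⌋ = $31,855. Book value $180,513.
Year 5: ⌊$180,513 × 150%/10⌋ = $27,076. Book value $153,437.

$27,076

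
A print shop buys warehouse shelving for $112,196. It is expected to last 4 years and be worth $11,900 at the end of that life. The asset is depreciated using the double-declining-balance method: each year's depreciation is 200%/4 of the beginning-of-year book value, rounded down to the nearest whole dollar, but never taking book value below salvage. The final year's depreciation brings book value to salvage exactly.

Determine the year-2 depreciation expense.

Depreciable base = $112,196 − $11,900 = $100,296.
Year 1: ⌊$112,196 × 200%/4⌋ = $56,098. Book value $56,098.
Year 2: ⌊$56,098 × 200%/4⌋ = $28,049. Book value $28,049.

$28,049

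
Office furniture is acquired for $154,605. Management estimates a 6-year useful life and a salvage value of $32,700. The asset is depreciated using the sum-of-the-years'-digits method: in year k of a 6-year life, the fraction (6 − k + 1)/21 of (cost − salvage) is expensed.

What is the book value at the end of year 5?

$38,505

Depreciable base = $154,605 − $32,700 = $121,905.
Sum of the years' digits = 6+5+4+3+2+1 = 21.
Year 1: $121,905 × 6/21 = $34,830. Book value $119,775.
Year 2: $121,905 × 5/21 = $29,025. Book value $90,750.
Year 3: $121,905 × 4/21 = $23,220. Book value $67,530.
Year 4: $121,905 × 3/21 = $17,415. Book value $50,115.
Year 5: $121,905 × 2/21 = $11,610. Book value $38,505.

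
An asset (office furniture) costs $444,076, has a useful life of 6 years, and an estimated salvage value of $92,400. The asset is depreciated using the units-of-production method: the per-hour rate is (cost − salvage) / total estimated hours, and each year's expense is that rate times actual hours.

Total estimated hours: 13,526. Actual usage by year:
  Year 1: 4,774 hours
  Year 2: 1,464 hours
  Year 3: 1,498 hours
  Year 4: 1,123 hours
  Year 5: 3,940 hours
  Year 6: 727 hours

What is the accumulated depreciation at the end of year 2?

$162,188

Depreciable base = $444,076 − $92,400 = $351,676.
Rate = $351,676 / 13,526 hours = $26 per hour.
Year 1: 4,774 × $26 = $124,124. Book value $319,952.
Year 2: 1,464 × $26 = $38,064. Book value $281,888.
Accumulated through year 2 = $444,076 − $281,888 = $162,188.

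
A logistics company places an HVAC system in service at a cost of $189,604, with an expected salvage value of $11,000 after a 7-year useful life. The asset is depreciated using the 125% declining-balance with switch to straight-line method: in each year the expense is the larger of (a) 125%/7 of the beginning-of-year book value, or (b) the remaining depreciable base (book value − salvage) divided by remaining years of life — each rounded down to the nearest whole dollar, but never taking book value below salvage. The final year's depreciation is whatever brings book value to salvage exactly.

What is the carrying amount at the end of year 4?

$81,162

Depreciable base = $189,604 − $11,000 = $178,604.
Year 1: DB = ⌊$189,604 × 125%/7⌋ = $33,857; SL = ⌊$178,604/7⌋ = $25,514 → take DB $33,857. Book value $155,747.
Year 2: DB = ⌊$155,747 × 125%/7⌋ = $27,811; SL = ⌊$144,747/6⌋ = $24,124 → take DB $27,811. Book value $127,936.
Year 3: DB = ⌊$127,936 × 125%/7⌋ = $22,845; SL = ⌊$116,936/5⌋ = $23,387 → take SL $23,387. Book value $104,549.
Year 4: DB = ⌊$104,549 × 125%/7⌋ = $18,669; SL = ⌊$93,549/4⌋ = $23,387 → take SL $23,387. Book value $81,162.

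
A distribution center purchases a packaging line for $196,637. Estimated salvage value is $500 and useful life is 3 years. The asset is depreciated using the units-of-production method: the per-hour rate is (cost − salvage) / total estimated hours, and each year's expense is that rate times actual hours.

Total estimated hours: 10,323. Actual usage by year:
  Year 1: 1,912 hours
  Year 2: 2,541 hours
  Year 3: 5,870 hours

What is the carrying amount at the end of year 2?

$112,030

Depreciable base = $196,637 − $500 = $196,137.
Rate = $196,137 / 10,323 hours = $19 per hour.
Year 1: 1,912 × $19 = $36,328. Book value $160,309.
Year 2: 2,541 × $19 = $48,279. Book value $112,030.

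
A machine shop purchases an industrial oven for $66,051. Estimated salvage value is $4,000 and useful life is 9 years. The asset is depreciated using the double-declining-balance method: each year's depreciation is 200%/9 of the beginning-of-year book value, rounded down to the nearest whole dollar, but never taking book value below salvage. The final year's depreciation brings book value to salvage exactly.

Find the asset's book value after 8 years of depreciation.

Depreciable base = $66,051 − $4,000 = $62,051.
Year 1: ⌊$66,051 × 200%/9⌋ = $14,678. Book value $51,373.
Year 2: ⌊$51,373 × 200%/9⌋ = $11,416. Book value $39,957.
Year 3: ⌊$39,957 × 200%/9⌋ = $8,879. Book value $31,078.
Year 4: ⌊$31,078 × 200%/9⌋ = $6,906. Book value $24,172.
Year 5: ⌊$24,172 × 200%/9⌋ = $5,371. Book value $18,801.
Year 6: ⌊$18,801 × 200%/9⌋ = $4,178. Book value $14,623.
Year 7: ⌊$14,623 × 200%/9⌋ = $3,249. Book value $11,374.
Year 8: ⌊$11,374 × 200%/9⌋ = $2,527. Book value $8,847.

$8,847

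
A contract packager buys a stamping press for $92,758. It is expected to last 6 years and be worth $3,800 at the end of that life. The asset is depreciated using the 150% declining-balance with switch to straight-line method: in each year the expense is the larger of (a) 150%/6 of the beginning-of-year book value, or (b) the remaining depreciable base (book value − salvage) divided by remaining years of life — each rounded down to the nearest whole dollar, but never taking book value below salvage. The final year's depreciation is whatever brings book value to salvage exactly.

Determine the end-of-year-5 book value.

$15,578

Depreciable base = $92,758 − $3,800 = $88,958.
Year 1: DB = ⌊$92,758 × 150%/6⌋ = $23,189; SL = ⌊$88,958/6⌋ = $14,826 → take DB $23,189. Book value $69,569.
Year 2: DB = ⌊$69,569 × 150%/6⌋ = $17,392; SL = ⌊$65,769/5⌋ = $13,153 → take DB $17,392. Book value $52,177.
Year 3: DB = ⌊$52,177 × 150%/6⌋ = $13,044; SL = ⌊$48,377/4⌋ = $12,094 → take DB $13,044. Book value $39,133.
Year 4: DB = ⌊$39,133 × 150%/6⌋ = $9,783; SL = ⌊$35,333/3⌋ = $11,777 → take SL $11,777. Book value $27,356.
Year 5: DB = ⌊$27,356 × 150%/6⌋ = $6,839; SL = ⌊$23,556/2⌋ = $11,778 → take SL $11,778. Book value $15,578.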